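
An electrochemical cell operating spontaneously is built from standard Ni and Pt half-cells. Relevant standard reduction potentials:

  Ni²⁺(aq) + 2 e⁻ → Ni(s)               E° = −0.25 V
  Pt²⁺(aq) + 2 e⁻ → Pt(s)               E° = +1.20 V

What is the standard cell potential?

The Pt²⁺/Pt couple has the higher E°, so Pt ion is reduced (cathode) and Ni is oxidized (anode).
E°cell = E°(cathode) − E°(anode) = +1.20 − (−0.25) = +1.45 V.

+1.45 V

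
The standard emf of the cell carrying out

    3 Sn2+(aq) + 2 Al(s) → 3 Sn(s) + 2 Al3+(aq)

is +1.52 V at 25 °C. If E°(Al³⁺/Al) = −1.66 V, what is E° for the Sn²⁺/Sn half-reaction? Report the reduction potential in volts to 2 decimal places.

−0.14 V

In the reaction as written the Sn²⁺/Sn couple is reduced (cathode) and Al³⁺/Al is oxidized (anode), so E°cell = E°(Sn²⁺/Sn) − E°(Al³⁺/Al).
E°(Sn²⁺/Sn) = E°cell + E°(anode) = +1.52 + (−1.66) = −0.14 V.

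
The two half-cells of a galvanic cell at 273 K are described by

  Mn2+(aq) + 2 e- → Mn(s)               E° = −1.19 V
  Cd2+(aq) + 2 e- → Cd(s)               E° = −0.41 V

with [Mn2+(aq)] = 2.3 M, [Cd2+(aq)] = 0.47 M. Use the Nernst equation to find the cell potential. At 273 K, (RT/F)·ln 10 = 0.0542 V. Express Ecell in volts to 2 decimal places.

The Cd²⁺/Cd couple has the more positive E°, so it is the cathode; Mn²⁺/Mn is the anode.
The standard potential is −0.41 − (−1.19) = +0.78 V and the balanced reaction transfers n = 2 electrons.
The balanced reaction is Cd2+(aq) + Mn(s) → Cd(s) + Mn2+(aq), so Q = [Mn2+(aq)] / [Cd2+(aq)] = 4.89 and log Q = 0.690.
E = E° − (0.0542/n)·log Q = +0.78 − (0.0542/2)(0.690) = +0.76 V.

+0.76 V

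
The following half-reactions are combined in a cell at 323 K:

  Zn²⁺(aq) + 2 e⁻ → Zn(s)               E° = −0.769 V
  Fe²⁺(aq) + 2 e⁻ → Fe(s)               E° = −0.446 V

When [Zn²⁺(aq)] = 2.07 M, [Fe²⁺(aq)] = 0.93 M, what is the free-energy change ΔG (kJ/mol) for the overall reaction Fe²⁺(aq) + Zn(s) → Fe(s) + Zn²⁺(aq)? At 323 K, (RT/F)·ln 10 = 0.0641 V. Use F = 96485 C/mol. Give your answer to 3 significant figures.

E°cell = −0.446 − (−0.769) = +0.323 V; the balanced reaction transfers n = 2 electrons.
Here Q = [Zn²⁺(aq)] / [Fe²⁺(aq)] = 2.23 (log Q = 0.347), giving E = +0.323 − (0.0641/2)·(0.347) = +0.3119 V.
Finally ΔG = −nFE = −(2)(96485 C/mol)(+0.3119 V) = −60.2 kJ/mol.

−60.2 kJ/mol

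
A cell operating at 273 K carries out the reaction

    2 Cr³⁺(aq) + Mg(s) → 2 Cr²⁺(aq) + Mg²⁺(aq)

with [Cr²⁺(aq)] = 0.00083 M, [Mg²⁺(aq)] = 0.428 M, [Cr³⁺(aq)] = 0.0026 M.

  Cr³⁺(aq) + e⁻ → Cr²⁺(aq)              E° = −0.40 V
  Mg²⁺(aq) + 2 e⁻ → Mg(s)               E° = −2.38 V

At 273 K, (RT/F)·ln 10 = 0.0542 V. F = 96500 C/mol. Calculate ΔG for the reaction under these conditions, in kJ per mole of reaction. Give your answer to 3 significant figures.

The standard cell potential is −0.40 − (−2.38) = +1.98 V, with n = 2 electrons in the balanced equation.
The reaction quotient is ([Cr²⁺(aq)]^2·[Mg²⁺(aq)]) / [Cr³⁺(aq)]^2 = 0.0436; by Nernst, E = +1.98 − (0.0542/2)(−1.360) = +2.0169 V.
Then ΔG = −nFE = −2 × 96500 × +2.0169 J/mol = −389 kJ/mol.

−389 kJ/mol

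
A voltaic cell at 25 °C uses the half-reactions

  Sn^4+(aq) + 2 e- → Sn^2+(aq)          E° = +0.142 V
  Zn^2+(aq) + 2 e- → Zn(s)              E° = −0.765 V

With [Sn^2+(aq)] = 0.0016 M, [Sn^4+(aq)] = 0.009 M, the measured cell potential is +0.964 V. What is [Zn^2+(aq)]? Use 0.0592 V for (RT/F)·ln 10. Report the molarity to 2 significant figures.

With Sn⁴⁺/Sn²⁺ at the cathode and Zn²⁺/Zn at the anode, E°cell = +0.142 − (−0.765) = +0.907 V (n = 2).
Since E = E° − (0.0592/n)·log Q, log Q = n(E° − E)/0.0592 = −1.926.
For Sn^4+(aq) + Zn(s) → Sn^2+(aq) + Zn^2+(aq), the reaction quotient is Q = ([Sn^2+(aq)]·[Zn^2+(aq)]) / [Sn^4+(aq)].
Substituting the known concentrations and solving, log [Zn^2+(aq)] = −1.176 and [Zn^2+(aq)] = 0.067 M.

0.067 M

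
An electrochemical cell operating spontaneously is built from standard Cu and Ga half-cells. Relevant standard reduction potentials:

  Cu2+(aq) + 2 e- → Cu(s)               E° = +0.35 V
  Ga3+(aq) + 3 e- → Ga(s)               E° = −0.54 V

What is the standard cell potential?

The Cu²⁺/Cu couple has the higher E°, so Cu ion is reduced (cathode) and Ga is oxidized (anode).
E°cell = E°(cathode) − E°(anode) = +0.35 − (−0.54) = +0.89 V.

+0.89 V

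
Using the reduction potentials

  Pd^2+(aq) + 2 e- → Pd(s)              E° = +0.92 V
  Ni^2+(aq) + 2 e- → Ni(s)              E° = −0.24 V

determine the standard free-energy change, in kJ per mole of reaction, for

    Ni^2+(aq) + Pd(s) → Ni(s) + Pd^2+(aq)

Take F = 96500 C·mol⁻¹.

+224 kJ/mol

In the reaction as written Ni^2+(aq) is reduced, so the Ni²⁺/Ni couple is the cathode and Pd²⁺/Pd is the anode.
E°cell = −0.24 − (+0.92) = −1.16 V; balancing electrons gives n = 2.
ΔG° = −nFE°cell = −(2)(96500)(−1.16) J/mol = +224 kJ/mol.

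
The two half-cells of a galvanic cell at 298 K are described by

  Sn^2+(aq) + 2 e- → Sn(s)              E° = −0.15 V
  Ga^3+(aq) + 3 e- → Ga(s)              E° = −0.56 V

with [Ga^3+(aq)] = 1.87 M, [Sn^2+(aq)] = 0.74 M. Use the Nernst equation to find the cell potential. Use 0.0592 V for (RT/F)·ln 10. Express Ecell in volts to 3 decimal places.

The Sn²⁺/Sn couple has the more positive E°, so it is the cathode; Ga³⁺/Ga is the anode.
E°cell = E°cat − E°an = −0.15 − (−0.56) = +0.41 V; n = 6.
Balancing gives 3 Sn^2+(aq) + 2 Ga(s) → 3 Sn(s) + 2 Ga^3+(aq); hence Q = [Ga^3+(aq)]^2 / [Sn^2+(aq)]^3 = 8.63 (log Q = 0.936).
By the Nernst equation, E = +0.41 − (0.0592/6)·(0.936) = +0.401 V.

+0.401 V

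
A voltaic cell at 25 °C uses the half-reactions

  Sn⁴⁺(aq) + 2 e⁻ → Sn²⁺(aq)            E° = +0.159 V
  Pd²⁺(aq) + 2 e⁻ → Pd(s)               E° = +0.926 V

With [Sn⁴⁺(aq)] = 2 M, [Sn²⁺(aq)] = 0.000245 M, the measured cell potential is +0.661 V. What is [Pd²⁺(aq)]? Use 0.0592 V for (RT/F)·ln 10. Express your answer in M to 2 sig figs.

Pd²⁺/Pd is the cathode (higher E°); E°cell = +0.926 − (+0.159) = +0.767 V with n = 2.
Since E = E° − (0.0592/n)·log Q, log Q = n(E° − E)/0.0592 = 3.581.
Balancing electrons gives Pd²⁺(aq) + Sn²⁺(aq) → Pd(s) + Sn⁴⁺(aq); thus Q = [Sn⁴⁺(aq)] / ([Pd²⁺(aq)]·[Sn²⁺(aq)]).
Solving for the unknown gives log [Pd²⁺(aq)] = 0.331, so [Pd²⁺(aq)] ≈ 2.1 M.

2.1 M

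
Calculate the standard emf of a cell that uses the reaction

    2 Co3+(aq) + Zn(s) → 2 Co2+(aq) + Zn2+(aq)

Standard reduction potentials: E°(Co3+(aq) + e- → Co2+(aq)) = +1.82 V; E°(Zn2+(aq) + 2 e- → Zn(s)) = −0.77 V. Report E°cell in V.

+2.59 V

In the reaction as written, Co3+(aq) is reduced (cathode) and Zn2+(aq) is produced by oxidation at the anode.
E°cell = E°(cathode) − E°(anode) = +1.82 − (−0.77) = +2.59 V.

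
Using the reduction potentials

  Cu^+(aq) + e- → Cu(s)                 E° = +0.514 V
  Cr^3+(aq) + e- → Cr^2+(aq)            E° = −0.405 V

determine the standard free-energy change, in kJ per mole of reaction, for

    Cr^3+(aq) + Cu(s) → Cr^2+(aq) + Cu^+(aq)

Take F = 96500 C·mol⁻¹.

+88.7 kJ/mol

In the reaction as written Cr^3+(aq) is reduced, so the Cr³⁺/Cr²⁺ couple is the cathode and Cu⁺/Cu is the anode.
E°cell = −0.405 − (+0.514) = −0.919 V; balancing electrons gives n = 1.
ΔG° = −nFE°cell = −(1)(96500)(−0.919) J/mol = +88.7 kJ/mol.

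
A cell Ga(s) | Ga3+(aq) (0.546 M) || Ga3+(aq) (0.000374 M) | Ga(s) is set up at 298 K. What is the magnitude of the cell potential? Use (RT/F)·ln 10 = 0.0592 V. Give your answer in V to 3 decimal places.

For a concentration cell E°cell = 0, since both electrodes use the same couple.
The compartment with the higher Ga3+(aq) concentration (0.546 M) acts as the cathode; ions are reduced there and produced at the dilute (0.000374 M) anode.
With n = 3, Ecell = −(0.0592/3)·log([dilute]/[conc]) = −(0.0592/3)·log(0.000374/0.546) = +0.062 V.

0.062 V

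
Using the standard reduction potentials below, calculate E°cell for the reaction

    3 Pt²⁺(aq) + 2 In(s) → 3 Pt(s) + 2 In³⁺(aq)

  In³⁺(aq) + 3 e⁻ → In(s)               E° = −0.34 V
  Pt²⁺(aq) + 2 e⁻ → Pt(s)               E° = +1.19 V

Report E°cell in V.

In the reaction as written, Pt²⁺(aq) is reduced (cathode) and In³⁺(aq) is produced by oxidation at the anode.
E°cell = E°(cathode) − E°(anode) = +1.19 − (−0.34) = +1.53 V.
The positive value indicates the reaction is spontaneous as written.

+1.53 V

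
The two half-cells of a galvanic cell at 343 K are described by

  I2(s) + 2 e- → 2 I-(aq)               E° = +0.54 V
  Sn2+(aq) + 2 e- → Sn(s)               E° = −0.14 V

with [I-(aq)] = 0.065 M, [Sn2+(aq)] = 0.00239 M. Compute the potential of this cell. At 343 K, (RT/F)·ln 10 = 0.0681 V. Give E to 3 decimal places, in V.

+0.850 V

I₂/I⁻ is reduced (cathode, E° = +0.54 V) and Sn²⁺/Sn is oxidized (anode).
E°cell = E°cat − E°an = +0.54 − (−0.14) = +0.68 V; n = 2.
The balanced reaction is I2(s) + Sn(s) → 2 I-(aq) + Sn2+(aq), so Q = [I-(aq)]^2·[Sn2+(aq)] = 1.01×10^−5 and log Q = −4.996.
By the Nernst equation, E = +0.68 − (0.0681/2)·(−4.996) = +0.850 V.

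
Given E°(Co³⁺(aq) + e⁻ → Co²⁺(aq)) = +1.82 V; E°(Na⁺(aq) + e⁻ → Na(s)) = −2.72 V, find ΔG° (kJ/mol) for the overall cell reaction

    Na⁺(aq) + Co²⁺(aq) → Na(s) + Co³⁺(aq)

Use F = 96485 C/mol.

+438 kJ/mol

In the reaction as written Na⁺(aq) is reduced, so the Na⁺/Na couple is the cathode and Co³⁺/Co²⁺ is the anode.
E°cell = −2.72 − (+1.82) = −4.54 V; balancing electrons gives n = 1.
ΔG° = −nFE°cell = −(1)(96485)(−4.54) J/mol = +438 kJ/mol.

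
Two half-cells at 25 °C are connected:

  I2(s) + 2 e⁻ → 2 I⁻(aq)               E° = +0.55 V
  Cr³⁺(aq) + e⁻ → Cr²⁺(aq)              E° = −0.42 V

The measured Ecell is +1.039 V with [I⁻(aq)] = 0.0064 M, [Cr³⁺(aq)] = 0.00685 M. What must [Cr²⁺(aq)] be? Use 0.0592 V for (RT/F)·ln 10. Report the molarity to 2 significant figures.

I₂/I⁻ is the cathode (higher E°); E°cell = +0.55 − (−0.42) = +0.97 V with n = 2.
From the Nernst equation, log Q = n(E° − E)/0.0592 = 2·(+0.97 − (+1.039))/0.0592 = −2.331.
Balancing electrons gives I2(s) + 2 Cr²⁺(aq) → 2 I⁻(aq) + 2 Cr³⁺(aq); thus Q = ([I⁻(aq)]^2·[Cr³⁺(aq)]^2) / [Cr²⁺(aq)]^2.
Substituting the known concentrations and solving, log [Cr²⁺(aq)] = −3.193 and [Cr²⁺(aq)] = 0.00064 M.

0.00064 M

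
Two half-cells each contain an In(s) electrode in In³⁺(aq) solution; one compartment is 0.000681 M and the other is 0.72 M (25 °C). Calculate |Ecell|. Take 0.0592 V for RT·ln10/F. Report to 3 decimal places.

0.060 V

For a concentration cell E°cell = 0, since both electrodes use the same couple.
The compartment with the higher In³⁺(aq) concentration (0.72 M) acts as the cathode; ions are reduced there and produced at the dilute (0.000681 M) anode.
With n = 3, Ecell = −(0.0592/3)·log([dilute]/[conc]) = −(0.0592/3)·log(0.000681/0.72) = +0.060 V.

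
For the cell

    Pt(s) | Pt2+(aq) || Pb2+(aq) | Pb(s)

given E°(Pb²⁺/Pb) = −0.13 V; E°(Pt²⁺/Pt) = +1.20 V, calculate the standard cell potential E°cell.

−1.33 V

By convention the left-hand electrode in cell notation is the anode (oxidation) and the right-hand electrode is the cathode (reduction).
E°cell = E°(right) − E°(left) = −0.13 − (+1.20) = −1.33 V.
The negative sign shows that, as written, the cell would require an external voltage to drive the reaction.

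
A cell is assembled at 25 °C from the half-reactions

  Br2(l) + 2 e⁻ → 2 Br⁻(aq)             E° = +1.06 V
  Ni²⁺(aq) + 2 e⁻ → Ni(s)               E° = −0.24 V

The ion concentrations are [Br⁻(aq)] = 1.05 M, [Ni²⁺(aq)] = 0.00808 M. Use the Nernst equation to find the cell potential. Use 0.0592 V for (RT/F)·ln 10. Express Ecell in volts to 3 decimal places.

The Br₂/Br⁻ couple has the more positive E°, so it is the cathode; Ni²⁺/Ni is the anode.
The standard potential is +1.06 − (−0.24) = +1.30 V and the balanced reaction transfers n = 2 electrons.
For the overall reaction Br2(l) + Ni(s) → 2 Br⁻(aq) + Ni²⁺(aq), Q = [Br⁻(aq)]^2·[Ni²⁺(aq)] = 0.00891, giving log Q = −2.050.
Applying E = E° − (RT ln10/nF)·log Q gives +1.30 − (0.0592/2)(−2.050) = +1.361 V.

+1.361 V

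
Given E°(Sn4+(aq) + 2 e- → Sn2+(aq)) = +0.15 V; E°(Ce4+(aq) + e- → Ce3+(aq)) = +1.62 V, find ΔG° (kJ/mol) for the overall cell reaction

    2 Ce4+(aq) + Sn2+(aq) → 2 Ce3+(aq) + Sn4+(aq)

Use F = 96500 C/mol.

In the reaction as written Ce4+(aq) is reduced, so the Ce⁴⁺/Ce³⁺ couple is the cathode and Sn⁴⁺/Sn²⁺ is the anode.
E°cell = +1.62 − (+0.15) = +1.47 V; balancing electrons gives n = 2.
ΔG° = −nFE°cell = −(2)(96500)(+1.47) J/mol = −284 kJ/mol.

−284 kJ/mol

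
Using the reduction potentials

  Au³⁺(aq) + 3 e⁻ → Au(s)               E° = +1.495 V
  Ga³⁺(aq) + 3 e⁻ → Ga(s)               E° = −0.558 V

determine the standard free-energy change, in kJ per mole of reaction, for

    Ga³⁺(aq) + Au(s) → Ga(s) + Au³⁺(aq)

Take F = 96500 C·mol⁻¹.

+594 kJ/mol

In the reaction as written Ga³⁺(aq) is reduced, so the Ga³⁺/Ga couple is the cathode and Au³⁺/Au is the anode.
E°cell = −0.558 − (+1.495) = −2.053 V; balancing electrons gives n = 3.
ΔG° = −nFE°cell = −(3)(96500)(−2.053) J/mol = +594 kJ/mol.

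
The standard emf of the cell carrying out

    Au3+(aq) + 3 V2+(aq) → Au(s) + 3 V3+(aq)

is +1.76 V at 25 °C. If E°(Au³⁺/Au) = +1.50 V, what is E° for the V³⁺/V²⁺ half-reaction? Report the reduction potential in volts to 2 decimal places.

−0.26 V

In the reaction as written the Au³⁺/Au couple is reduced (cathode) and V³⁺/V²⁺ is oxidized (anode), so E°cell = E°(Au³⁺/Au) − E°(V³⁺/V²⁺).
E°(V³⁺/V²⁺) = E°(cathode) − E°cell = +1.50 − (+1.76) = −0.26 V.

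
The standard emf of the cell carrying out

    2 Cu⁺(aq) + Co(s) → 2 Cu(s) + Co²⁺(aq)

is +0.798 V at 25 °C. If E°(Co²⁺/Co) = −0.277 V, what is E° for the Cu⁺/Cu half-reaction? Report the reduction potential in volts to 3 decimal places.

+0.521 V

In the reaction as written the Cu⁺/Cu couple is reduced (cathode) and Co²⁺/Co is oxidized (anode), so E°cell = E°(Cu⁺/Cu) − E°(Co²⁺/Co).
E°(Cu⁺/Cu) = E°cell + E°(anode) = +0.798 + (−0.277) = +0.521 V.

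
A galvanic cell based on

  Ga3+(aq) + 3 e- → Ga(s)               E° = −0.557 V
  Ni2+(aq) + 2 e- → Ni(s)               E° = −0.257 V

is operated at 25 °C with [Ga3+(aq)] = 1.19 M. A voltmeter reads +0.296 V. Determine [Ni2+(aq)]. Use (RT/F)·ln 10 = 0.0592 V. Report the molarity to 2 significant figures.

With Ni²⁺/Ni at the cathode and Ga³⁺/Ga at the anode, E°cell = −0.257 − (−0.557) = +0.300 V (n = 6).
Since E = E° − (0.0592/n)·log Q, log Q = n(E° − E)/0.0592 = 0.405.
For 3 Ni2+(aq) + 2 Ga(s) → 3 Ni(s) + 2 Ga3+(aq), the reaction quotient is Q = [Ga3+(aq)]^2 / [Ni2+(aq)]^3.
Substituting the known concentrations and solving, log [Ni2+(aq)] = −0.085 and [Ni2+(aq)] = 0.82 M.

0.82 M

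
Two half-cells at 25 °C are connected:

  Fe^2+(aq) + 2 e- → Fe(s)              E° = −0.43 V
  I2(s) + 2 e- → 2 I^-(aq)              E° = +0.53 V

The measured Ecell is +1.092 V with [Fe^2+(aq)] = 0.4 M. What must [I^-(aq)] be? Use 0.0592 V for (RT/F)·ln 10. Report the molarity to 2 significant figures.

I₂/I⁻ is the cathode (higher E°); E°cell = +0.53 − (−0.43) = +0.96 V with n = 2.
From the Nernst equation, log Q = n(E° − E)/0.0592 = 2·(+0.96 − (+1.092))/0.0592 = −4.459.
For I2(s) + Fe(s) → 2 I^-(aq) + Fe^2+(aq), the reaction quotient is Q = [I^-(aq)]^2·[Fe^2+(aq)].
Solving for the unknown gives log [I^-(aq)] = −2.031, so [I^-(aq)] ≈ 0.0093 M.

0.0093 M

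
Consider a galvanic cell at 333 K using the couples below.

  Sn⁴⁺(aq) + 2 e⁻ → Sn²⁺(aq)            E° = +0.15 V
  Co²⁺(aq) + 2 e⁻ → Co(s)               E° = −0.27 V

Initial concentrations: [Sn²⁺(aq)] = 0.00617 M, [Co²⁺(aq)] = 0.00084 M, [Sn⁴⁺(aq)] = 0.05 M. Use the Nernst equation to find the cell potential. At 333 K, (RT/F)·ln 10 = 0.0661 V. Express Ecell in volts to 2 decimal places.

+0.55 V

Sn⁴⁺/Sn²⁺ is reduced (cathode, E° = +0.15 V) and Co²⁺/Co is oxidized (anode).
The standard potential is +0.15 − (−0.27) = +0.42 V and the balanced reaction transfers n = 2 electrons.
For the overall reaction Sn⁴⁺(aq) + Co(s) → Sn²⁺(aq) + Co²⁺(aq), Q = ([Sn²⁺(aq)]·[Co²⁺(aq)]) / [Sn⁴⁺(aq)] = 0.000104, giving log Q = −3.984.
E = E° − (0.0661/n)·log Q = +0.42 − (0.0661/2)(−3.984) = +0.55 V.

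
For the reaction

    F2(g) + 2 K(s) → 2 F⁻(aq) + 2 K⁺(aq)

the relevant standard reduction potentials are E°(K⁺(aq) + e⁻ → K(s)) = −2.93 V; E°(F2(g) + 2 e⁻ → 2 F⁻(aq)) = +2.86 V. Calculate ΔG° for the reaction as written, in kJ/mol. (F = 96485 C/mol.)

In the reaction as written F2(g) is reduced, so the F₂/F⁻ couple is the cathode and K⁺/K is the anode.
E°cell = +2.86 − (−2.93) = +5.79 V; balancing electrons gives n = 2.
ΔG° = −nFE°cell = −(2)(96485)(+5.79) J/mol = −1117 kJ/mol.

−1117 kJ/mol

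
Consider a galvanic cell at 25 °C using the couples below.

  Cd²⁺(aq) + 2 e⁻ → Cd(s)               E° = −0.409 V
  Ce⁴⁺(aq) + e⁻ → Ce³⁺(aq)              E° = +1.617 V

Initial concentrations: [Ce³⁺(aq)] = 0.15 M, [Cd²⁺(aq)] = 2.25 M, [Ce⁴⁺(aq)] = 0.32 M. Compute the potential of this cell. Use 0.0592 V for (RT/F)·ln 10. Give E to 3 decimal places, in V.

Since E°(Ce⁴⁺/Ce³⁺) > E°(Cd²⁺/Cd), Ce⁴⁺/Ce³⁺ serves as the cathode.
E°cell = E°cat − E°an = +1.617 − (−0.409) = +2.026 V; n = 2.
The balanced reaction is 2 Ce⁴⁺(aq) + Cd(s) → 2 Ce³⁺(aq) + Cd²⁺(aq), so Q = ([Ce³⁺(aq)]^2·[Cd²⁺(aq)]) / [Ce⁴⁺(aq)]^2 = 0.494 and log Q = −0.306.
By the Nernst equation, E = +2.026 − (0.0592/2)·(−0.306) = +2.035 V.

+2.035 V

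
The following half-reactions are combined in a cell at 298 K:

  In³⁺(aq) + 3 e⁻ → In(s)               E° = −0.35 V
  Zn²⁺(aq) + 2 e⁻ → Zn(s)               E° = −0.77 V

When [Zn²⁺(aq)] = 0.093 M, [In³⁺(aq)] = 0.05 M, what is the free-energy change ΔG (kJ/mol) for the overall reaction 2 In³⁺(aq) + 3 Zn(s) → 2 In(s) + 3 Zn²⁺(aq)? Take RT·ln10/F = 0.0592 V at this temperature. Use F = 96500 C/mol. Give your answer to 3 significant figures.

−246 kJ/mol

With In³⁺/In reduced at the cathode, E°cell = −0.35 − (−0.77) = +0.42 V and n = 6.
Here Q = [Zn²⁺(aq)]^3 / [In³⁺(aq)]^2 = 0.322 (log Q = −0.492), giving E = +0.42 − (0.0592/6)·(−0.492) = +0.4249 V.
Finally ΔG = −nFE = −(6)(96500 C/mol)(+0.4249 V) = −246 kJ/mol.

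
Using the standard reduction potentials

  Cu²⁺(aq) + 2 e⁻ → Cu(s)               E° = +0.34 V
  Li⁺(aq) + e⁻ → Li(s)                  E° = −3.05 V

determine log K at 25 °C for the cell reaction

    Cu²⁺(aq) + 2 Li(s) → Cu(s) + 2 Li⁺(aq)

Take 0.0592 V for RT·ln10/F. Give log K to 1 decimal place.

log K = 114.5

The Cu²⁺/Cu couple is reduced (cathode); E°cell = +0.34 − (−3.05) = +3.39 V with n = 2.
At equilibrium E = 0, so log K = nE°cell / 0.0592 = (2)(+3.39) / 0.0592 = 114.5.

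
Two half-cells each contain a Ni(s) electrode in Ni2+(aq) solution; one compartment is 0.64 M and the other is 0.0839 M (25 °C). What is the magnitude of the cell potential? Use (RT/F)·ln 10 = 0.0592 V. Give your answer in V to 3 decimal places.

For a concentration cell E°cell = 0, since both electrodes use the same couple.
The compartment with the higher Ni2+(aq) concentration (0.64 M) acts as the cathode; ions are reduced there and produced at the dilute (0.0839 M) anode.
With n = 2, Ecell = −(0.0592/2)·log([dilute]/[conc]) = −(0.0592/2)·log(0.0839/0.64) = +0.026 V.

0.026 V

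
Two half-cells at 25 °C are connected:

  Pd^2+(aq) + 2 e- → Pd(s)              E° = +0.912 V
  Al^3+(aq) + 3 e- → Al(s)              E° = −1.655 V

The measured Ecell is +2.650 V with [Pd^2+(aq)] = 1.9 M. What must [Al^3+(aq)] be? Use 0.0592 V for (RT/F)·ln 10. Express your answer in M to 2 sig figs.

0.00016 M

The Pd²⁺/Pd couple has the larger reduction potential, so it is the cathode: E°cell = +0.912 − (−1.655) = +2.567 V and n = 6.
Rearranging E = E° − (0.0592/n)·log Q gives log Q = 6(+2.567 − (+2.650))/0.0592 = −8.412.
For 3 Pd^2+(aq) + 2 Al(s) → 3 Pd(s) + 2 Al^3+(aq), the reaction quotient is Q = [Al^3+(aq)]^2 / [Pd^2+(aq)]^3.
Substituting the known concentrations and solving, log [Al^3+(aq)] = −3.788 and [Al^3+(aq)] = 0.00016 M.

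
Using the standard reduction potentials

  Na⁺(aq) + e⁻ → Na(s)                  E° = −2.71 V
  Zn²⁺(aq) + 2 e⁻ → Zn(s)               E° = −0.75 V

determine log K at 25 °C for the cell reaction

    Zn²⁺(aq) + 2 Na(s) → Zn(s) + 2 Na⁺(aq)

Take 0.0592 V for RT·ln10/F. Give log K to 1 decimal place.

The Zn²⁺/Zn couple is reduced (cathode); E°cell = −0.75 − (−2.71) = +1.96 V with n = 2.
At equilibrium E = 0, so log K = nE°cell / 0.0592 = (2)(+1.96) / 0.0592 = 66.2.

log K = 66.2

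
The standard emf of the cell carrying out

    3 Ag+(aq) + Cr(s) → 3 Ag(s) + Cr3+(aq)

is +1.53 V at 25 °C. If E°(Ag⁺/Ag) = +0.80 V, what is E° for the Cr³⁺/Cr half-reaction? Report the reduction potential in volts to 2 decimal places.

−0.73 V

In the reaction as written the Ag⁺/Ag couple is reduced (cathode) and Cr³⁺/Cr is oxidized (anode), so E°cell = E°(Ag⁺/Ag) − E°(Cr³⁺/Cr).
E°(Cr³⁺/Cr) = E°(cathode) − E°cell = +0.80 − (+1.53) = −0.73 V.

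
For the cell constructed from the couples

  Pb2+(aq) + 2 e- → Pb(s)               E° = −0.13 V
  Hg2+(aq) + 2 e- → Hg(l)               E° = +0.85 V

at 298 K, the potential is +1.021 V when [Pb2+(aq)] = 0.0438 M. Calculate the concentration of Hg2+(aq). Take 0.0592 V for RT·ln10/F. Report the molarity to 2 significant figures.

Hg²⁺/Hg is the cathode (higher E°); E°cell = +0.85 − (−0.13) = +0.98 V with n = 2.
Since E = E° − (0.0592/n)·log Q, log Q = n(E° − E)/0.0592 = −1.385.
For Hg2+(aq) + Pb(s) → Hg(l) + Pb2+(aq), the reaction quotient is Q = [Pb2+(aq)] / [Hg2+(aq)].
Isolating [Hg2+(aq)] in Q = 10^{−1.385} yields log [Hg2+(aq)] = 0.026, i.e. 1.1 M.

1.1 M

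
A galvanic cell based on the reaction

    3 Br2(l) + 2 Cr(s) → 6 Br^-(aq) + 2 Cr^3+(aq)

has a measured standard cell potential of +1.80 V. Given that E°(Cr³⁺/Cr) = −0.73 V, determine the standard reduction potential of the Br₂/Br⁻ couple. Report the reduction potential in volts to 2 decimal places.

+1.07 V

In the reaction as written the Br₂/Br⁻ couple is reduced (cathode) and Cr³⁺/Cr is oxidized (anode), so E°cell = E°(Br₂/Br⁻) − E°(Cr³⁺/Cr).
E°(Br₂/Br⁻) = E°cell + E°(anode) = +1.80 + (−0.73) = +1.07 V.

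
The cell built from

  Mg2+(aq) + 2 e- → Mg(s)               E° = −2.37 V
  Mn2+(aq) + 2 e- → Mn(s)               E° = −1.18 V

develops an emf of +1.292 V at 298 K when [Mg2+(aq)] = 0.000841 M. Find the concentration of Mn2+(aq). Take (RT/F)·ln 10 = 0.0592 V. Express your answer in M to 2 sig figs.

2.3 M

The Mn²⁺/Mn couple has the larger reduction potential, so it is the cathode: E°cell = −1.18 − (−2.37) = +1.19 V and n = 2.
Rearranging E = E° − (0.0592/n)·log Q gives log Q = 2(+1.19 − (+1.292))/0.0592 = −3.446.
The balanced reaction is Mn2+(aq) + Mg(s) → Mn(s) + Mg2+(aq), so Q = [Mg2+(aq)] / [Mn2+(aq)].
Substituting the known concentrations and solving, log [Mn2+(aq)] = 0.371 and [Mn2+(aq)] = 2.3 M.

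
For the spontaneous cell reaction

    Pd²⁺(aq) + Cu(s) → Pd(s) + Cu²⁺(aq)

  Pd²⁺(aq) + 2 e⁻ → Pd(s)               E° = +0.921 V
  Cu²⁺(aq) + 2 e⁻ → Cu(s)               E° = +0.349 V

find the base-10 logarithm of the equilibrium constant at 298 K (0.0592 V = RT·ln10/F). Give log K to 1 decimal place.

The Pd²⁺/Pd couple is reduced (cathode); E°cell = +0.921 − (+0.349) = +0.572 V with n = 2.
At equilibrium E = 0, so log K = nE°cell / 0.0592 = (2)(+0.572) / 0.0592 = 19.3.

log K = 19.3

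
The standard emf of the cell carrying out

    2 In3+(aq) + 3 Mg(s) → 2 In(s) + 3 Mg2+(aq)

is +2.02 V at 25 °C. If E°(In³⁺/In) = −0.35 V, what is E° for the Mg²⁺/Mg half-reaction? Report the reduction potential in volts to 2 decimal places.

−2.37 V

In the reaction as written the In³⁺/In couple is reduced (cathode) and Mg²⁺/Mg is oxidized (anode), so E°cell = E°(In³⁺/In) − E°(Mg²⁺/Mg).
E°(Mg²⁺/Mg) = E°(cathode) − E°cell = −0.35 − (+2.02) = −2.37 V.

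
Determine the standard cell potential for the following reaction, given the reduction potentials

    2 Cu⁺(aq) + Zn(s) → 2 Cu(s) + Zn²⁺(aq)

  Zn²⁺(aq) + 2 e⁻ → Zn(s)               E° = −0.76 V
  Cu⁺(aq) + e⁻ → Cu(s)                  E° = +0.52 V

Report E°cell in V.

Cu⁺(aq) gains electrons, so the Cu⁺/Cu couple is the cathode; the Zn²⁺/Zn couple is the anode.
E°cell = E°(cathode) − E°(anode) = +0.52 − (−0.76) = +1.28 V.
The positive value indicates the reaction is spontaneous as written.

+1.28 V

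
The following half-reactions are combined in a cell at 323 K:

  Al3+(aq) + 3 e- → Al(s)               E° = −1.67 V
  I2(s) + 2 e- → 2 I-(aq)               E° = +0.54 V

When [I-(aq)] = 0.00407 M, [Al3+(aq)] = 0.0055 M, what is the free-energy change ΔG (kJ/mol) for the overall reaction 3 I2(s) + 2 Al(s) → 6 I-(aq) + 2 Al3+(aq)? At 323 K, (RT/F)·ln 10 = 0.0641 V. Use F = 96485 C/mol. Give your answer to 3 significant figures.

E°cell = +0.54 − (−1.67) = +2.21 V; the balanced reaction transfers n = 6 electrons.
Here Q = [I-(aq)]^6·[Al3+(aq)]^2 = 1.37×10^−19 (log Q = −18.862), giving E = +2.21 − (0.0641/6)·(−18.862) = +2.4115 V.
Then ΔG = −nFE = −6 × 96485 × +2.4115 J/mol = −1400 kJ/mol.

−1400 kJ/mol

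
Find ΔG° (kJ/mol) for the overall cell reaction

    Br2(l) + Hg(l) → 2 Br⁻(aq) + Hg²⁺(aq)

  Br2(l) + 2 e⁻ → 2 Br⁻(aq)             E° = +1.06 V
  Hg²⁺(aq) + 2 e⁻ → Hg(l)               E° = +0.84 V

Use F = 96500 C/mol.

In the reaction as written Br2(l) is reduced, so the Br₂/Br⁻ couple is the cathode and Hg²⁺/Hg is the anode.
E°cell = +1.06 − (+0.84) = +0.22 V; balancing electrons gives n = 2.
ΔG° = −nFE°cell = −(2)(96500)(+0.22) J/mol = −42.5 kJ/mol.

−42.5 kJ/mol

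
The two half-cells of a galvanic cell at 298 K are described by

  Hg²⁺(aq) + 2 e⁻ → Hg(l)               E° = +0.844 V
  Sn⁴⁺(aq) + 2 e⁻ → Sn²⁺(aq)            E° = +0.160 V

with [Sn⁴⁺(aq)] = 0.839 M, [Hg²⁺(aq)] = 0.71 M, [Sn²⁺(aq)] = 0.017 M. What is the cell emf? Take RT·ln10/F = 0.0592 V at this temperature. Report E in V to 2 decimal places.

Hg²⁺/Hg is reduced (cathode, E° = +0.844 V) and Sn⁴⁺/Sn²⁺ is oxidized (anode).
E°cell = +0.844 − (+0.160) = +0.684 V, with n = 2 electrons transferred.
The balanced reaction is Hg²⁺(aq) + Sn²⁺(aq) → Hg(l) + Sn⁴⁺(aq), so Q = [Sn⁴⁺(aq)] / ([Hg²⁺(aq)]·[Sn²⁺(aq)]) = 69.5 and log Q = 1.842.
Applying E = E° − (RT ln10/nF)·log Q gives +0.684 − (0.0592/2)(1.842) = +0.63 V.

+0.63 V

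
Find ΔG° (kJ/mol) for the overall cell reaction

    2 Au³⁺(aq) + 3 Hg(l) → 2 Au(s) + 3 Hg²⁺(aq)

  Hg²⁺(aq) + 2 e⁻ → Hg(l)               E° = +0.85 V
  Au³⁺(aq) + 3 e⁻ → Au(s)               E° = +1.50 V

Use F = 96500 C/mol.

−376 kJ/mol

In the reaction as written Au³⁺(aq) is reduced, so the Au³⁺/Au couple is the cathode and Hg²⁺/Hg is the anode.
E°cell = +1.50 − (+0.85) = +0.65 V; balancing electrons gives n = 6.
ΔG° = −nFE°cell = −(6)(96500)(+0.65) J/mol = −376 kJ/mol.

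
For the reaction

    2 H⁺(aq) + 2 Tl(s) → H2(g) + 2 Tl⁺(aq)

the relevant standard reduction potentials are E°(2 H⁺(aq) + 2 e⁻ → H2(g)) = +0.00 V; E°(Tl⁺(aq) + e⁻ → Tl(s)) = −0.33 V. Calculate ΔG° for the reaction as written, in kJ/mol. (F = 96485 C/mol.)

In the reaction as written H⁺(aq) is reduced, so the 2H⁺/H₂ couple is the cathode and Tl⁺/Tl is the anode.
E°cell = +0.00 − (−0.33) = +0.33 V; balancing electrons gives n = 2.
ΔG° = −nFE°cell = −(2)(96485)(+0.33) J/mol = −63.7 kJ/mol.

−63.7 kJ/mol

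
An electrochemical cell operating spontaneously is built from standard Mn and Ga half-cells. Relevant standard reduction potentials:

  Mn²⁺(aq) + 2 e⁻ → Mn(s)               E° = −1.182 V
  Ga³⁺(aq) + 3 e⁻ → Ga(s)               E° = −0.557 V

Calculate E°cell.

The Ga³⁺/Ga couple has the higher E°, so Ga ion is reduced (cathode) and Mn is oxidized (anode).
E°cell = E°(cathode) − E°(anode) = −0.557 − (−1.182) = +0.625 V.

+0.625 V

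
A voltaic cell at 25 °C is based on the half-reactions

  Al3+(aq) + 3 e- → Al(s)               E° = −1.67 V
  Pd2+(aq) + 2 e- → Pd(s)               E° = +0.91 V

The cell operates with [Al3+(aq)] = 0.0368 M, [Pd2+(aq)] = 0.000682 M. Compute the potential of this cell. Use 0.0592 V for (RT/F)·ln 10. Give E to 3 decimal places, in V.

+2.515 V

Since E°(Pd²⁺/Pd) > E°(Al³⁺/Al), Pd²⁺/Pd serves as the cathode.
E°cell = +0.91 − (−1.67) = +2.58 V, with n = 6 electrons transferred.
The balanced reaction is 3 Pd2+(aq) + 2 Al(s) → 3 Pd(s) + 2 Al3+(aq), so Q = [Al3+(aq)]^2 / [Pd2+(aq)]^3 = 4.27×10^6 and log Q = 6.630.
By the Nernst equation, E = +2.58 − (0.0592/6)·(6.630) = +2.515 V.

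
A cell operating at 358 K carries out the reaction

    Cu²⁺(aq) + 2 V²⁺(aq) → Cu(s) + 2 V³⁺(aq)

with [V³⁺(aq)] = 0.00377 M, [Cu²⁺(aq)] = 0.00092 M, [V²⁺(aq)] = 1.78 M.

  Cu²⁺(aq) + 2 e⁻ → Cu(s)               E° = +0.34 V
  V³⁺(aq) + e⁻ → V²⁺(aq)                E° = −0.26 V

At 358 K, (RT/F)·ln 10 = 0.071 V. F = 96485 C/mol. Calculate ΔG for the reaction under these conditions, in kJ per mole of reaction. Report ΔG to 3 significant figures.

−132 kJ/mol

The standard cell potential is +0.34 − (−0.26) = +0.60 V, with n = 2 electrons in the balanced equation.
The reaction quotient is [V³⁺(aq)]^2 / ([Cu²⁺(aq)]·[V²⁺(aq)]^2) = 0.00488; by Nernst, E = +0.60 − (0.071/2)(−2.312) = +0.6821 V.
Finally ΔG = −nFE = −(2)(96485 C/mol)(+0.6821 V) = −132 kJ/mol.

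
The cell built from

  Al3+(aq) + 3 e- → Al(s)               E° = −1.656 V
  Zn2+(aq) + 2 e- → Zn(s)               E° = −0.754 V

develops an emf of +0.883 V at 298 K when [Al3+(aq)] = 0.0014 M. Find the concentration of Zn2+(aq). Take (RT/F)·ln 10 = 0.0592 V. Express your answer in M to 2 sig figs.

0.0029 M

The Zn²⁺/Zn couple has the larger reduction potential, so it is the cathode: E°cell = −0.754 − (−1.656) = +0.902 V and n = 6.
Rearranging E = E° − (0.0592/n)·log Q gives log Q = 6(+0.902 − (+0.883))/0.0592 = 1.926.
For 3 Zn2+(aq) + 2 Al(s) → 3 Zn(s) + 2 Al3+(aq), the reaction quotient is Q = [Al3+(aq)]^2 / [Zn2+(aq)]^3.
Substituting the known concentrations and solving, log [Zn2+(aq)] = −2.545 and [Zn2+(aq)] = 0.0029 M.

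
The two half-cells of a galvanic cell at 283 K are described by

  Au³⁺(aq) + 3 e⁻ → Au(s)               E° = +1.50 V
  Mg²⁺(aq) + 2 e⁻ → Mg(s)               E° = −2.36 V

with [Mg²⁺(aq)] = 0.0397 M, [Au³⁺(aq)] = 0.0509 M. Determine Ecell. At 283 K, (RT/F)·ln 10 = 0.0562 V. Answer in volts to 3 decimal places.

Au³⁺/Au is reduced (cathode, E° = +1.50 V) and Mg²⁺/Mg is oxidized (anode).
E°cell = +1.50 − (−2.36) = +3.86 V, with n = 6 electrons transferred.
Balancing gives 2 Au³⁺(aq) + 3 Mg(s) → 2 Au(s) + 3 Mg²⁺(aq); hence Q = [Mg²⁺(aq)]^3 / [Au³⁺(aq)]^2 = 0.0242 (log Q = −1.617).
Applying E = E° − (RT ln10/nF)·log Q gives +3.86 − (0.0562/6)(−1.617) = +3.875 V.

+3.875 V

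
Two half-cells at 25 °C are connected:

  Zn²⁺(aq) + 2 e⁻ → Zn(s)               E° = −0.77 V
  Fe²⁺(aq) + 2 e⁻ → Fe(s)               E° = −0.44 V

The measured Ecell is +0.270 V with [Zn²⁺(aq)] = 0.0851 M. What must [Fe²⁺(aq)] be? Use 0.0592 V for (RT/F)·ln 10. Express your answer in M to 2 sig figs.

0.00080 M

With Fe²⁺/Fe at the cathode and Zn²⁺/Zn at the anode, E°cell = −0.44 − (−0.77) = +0.33 V (n = 2).
Since E = E° − (0.0592/n)·log Q, log Q = n(E° − E)/0.0592 = 2.027.
The balanced reaction is Fe²⁺(aq) + Zn(s) → Fe(s) + Zn²⁺(aq), so Q = [Zn²⁺(aq)] / [Fe²⁺(aq)].
Substituting the known concentrations and solving, log [Fe²⁺(aq)] = −3.097 and [Fe²⁺(aq)] = 0.00080 M.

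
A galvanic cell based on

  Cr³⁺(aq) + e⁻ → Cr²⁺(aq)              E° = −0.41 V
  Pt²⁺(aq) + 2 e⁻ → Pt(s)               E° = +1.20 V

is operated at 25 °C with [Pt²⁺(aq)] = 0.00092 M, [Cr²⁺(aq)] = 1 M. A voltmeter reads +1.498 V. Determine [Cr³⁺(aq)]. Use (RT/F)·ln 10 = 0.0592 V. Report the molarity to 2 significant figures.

The Pt²⁺/Pt couple has the larger reduction potential, so it is the cathode: E°cell = +1.20 − (−0.41) = +1.61 V and n = 2.
Rearranging E = E° − (0.0592/n)·log Q gives log Q = 2(+1.61 − (+1.498))/0.0592 = 3.784.
Balancing electrons gives Pt²⁺(aq) + 2 Cr²⁺(aq) → Pt(s) + 2 Cr³⁺(aq); thus Q = [Cr³⁺(aq)]^2 / ([Pt²⁺(aq)]·[Cr²⁺(aq)]^2).
Solving for the unknown gives log [Cr³⁺(aq)] = 0.374, so [Cr³⁺(aq)] ≈ 2.4 M.

2.4 M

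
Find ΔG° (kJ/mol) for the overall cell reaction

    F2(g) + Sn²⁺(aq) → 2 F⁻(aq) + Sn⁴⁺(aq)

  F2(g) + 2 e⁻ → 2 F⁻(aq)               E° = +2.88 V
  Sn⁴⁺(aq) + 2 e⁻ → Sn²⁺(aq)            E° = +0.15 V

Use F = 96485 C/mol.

−527 kJ/mol

In the reaction as written F2(g) is reduced, so the F₂/F⁻ couple is the cathode and Sn⁴⁺/Sn²⁺ is the anode.
E°cell = +2.88 − (+0.15) = +2.73 V; balancing electrons gives n = 2.
ΔG° = −nFE°cell = −(2)(96485)(+2.73) J/mol = −527 kJ/mol.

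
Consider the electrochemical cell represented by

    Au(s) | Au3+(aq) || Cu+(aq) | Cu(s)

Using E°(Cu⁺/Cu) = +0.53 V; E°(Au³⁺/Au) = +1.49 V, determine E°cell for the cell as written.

By convention the left-hand electrode in cell notation is the anode (oxidation) and the right-hand electrode is the cathode (reduction).
E°cell = E°(right) − E°(left) = +0.53 − (+1.49) = −0.96 V.
The negative sign shows that, as written, the cell would require an external voltage to drive the reaction.

−0.96 V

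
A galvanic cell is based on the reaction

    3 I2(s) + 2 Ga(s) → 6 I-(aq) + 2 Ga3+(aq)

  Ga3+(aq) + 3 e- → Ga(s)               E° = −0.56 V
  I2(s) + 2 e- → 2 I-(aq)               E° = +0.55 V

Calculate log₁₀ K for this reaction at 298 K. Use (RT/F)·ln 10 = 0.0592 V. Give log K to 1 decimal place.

log K = 112.5

The I₂/I⁻ couple is reduced (cathode); E°cell = +0.55 − (−0.56) = +1.11 V with n = 6.
At equilibrium E = 0, so log K = nE°cell / 0.0592 = (6)(+1.11) / 0.0592 = 112.5.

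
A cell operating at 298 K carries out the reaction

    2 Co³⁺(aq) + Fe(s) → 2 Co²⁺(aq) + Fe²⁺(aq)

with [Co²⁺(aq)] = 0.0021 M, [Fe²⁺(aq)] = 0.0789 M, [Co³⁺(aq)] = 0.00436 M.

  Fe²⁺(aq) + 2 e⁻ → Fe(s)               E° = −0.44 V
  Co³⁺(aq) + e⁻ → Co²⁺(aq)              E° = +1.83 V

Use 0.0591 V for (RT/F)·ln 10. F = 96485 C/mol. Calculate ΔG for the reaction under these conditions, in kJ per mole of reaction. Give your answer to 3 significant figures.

The standard cell potential is +1.83 − (−0.44) = +2.27 V, with n = 2 electrons in the balanced equation.
Here Q = ([Co²⁺(aq)]^2·[Fe²⁺(aq)]) / [Co³⁺(aq)]^2 = 0.0183 (log Q = −1.737), giving E = +2.27 − (0.0591/2)·(−1.737) = +2.3213 V.
Then ΔG = −nFE = −2 × 96485 × +2.3213 J/mol = −448 kJ/mol.

−448 kJ/mol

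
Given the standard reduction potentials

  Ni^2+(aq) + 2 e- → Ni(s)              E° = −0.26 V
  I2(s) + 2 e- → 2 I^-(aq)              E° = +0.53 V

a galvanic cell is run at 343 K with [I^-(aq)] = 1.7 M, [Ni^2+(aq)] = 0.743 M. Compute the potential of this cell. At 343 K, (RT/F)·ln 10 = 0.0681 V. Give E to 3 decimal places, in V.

+0.779 V

The I₂/I⁻ couple has the more positive E°, so it is the cathode; Ni²⁺/Ni is the anode.
E°cell = E°cat − E°an = +0.53 − (−0.26) = +0.79 V; n = 2.
Balancing gives I2(s) + Ni(s) → 2 I^-(aq) + Ni^2+(aq); hence Q = [I^-(aq)]^2·[Ni^2+(aq)] = 2.15 (log Q = 0.332).
Applying E = E° − (RT ln10/nF)·log Q gives +0.79 − (0.0681/2)(0.332) = +0.779 V.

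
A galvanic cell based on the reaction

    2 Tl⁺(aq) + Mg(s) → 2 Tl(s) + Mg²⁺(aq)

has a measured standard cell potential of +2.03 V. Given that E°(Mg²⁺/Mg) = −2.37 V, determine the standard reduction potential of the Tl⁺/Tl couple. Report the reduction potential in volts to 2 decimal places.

−0.34 V

In the reaction as written the Tl⁺/Tl couple is reduced (cathode) and Mg²⁺/Mg is oxidized (anode), so E°cell = E°(Tl⁺/Tl) − E°(Mg²⁺/Mg).
E°(Tl⁺/Tl) = E°cell + E°(anode) = +2.03 + (−2.37) = −0.34 V.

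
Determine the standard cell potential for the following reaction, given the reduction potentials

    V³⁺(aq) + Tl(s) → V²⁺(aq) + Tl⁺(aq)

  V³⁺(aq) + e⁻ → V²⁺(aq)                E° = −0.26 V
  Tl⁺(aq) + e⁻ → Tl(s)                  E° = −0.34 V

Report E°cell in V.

V³⁺(aq) gains electrons, so the V³⁺/V²⁺ couple is the cathode; the Tl⁺/Tl couple is the anode.
E°cell = E°(cathode) − E°(anode) = −0.26 − (−0.34) = +0.08 V.

+0.08 V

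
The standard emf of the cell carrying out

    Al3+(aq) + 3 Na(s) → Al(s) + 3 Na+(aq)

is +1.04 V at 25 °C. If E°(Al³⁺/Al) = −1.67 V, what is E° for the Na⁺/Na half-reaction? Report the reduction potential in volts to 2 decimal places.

−2.71 V

In the reaction as written the Al³⁺/Al couple is reduced (cathode) and Na⁺/Na is oxidized (anode), so E°cell = E°(Al³⁺/Al) − E°(Na⁺/Na).
E°(Na⁺/Na) = E°(cathode) − E°cell = −1.67 − (+1.04) = −2.71 V.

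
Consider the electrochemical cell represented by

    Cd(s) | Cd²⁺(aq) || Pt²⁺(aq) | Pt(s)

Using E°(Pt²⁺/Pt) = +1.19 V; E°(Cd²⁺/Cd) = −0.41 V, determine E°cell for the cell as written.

+1.60 V

By convention the left-hand electrode in cell notation is the anode (oxidation) and the right-hand electrode is the cathode (reduction).
E°cell = E°(right) − E°(left) = +1.19 − (−0.41) = +1.60 V.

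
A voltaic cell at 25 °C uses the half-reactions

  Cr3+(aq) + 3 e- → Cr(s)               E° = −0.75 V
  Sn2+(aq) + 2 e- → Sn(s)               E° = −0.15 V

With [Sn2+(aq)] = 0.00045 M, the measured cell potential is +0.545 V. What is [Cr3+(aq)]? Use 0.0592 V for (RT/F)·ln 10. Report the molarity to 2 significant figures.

0.0058 M

With Sn²⁺/Sn at the cathode and Cr³⁺/Cr at the anode, E°cell = −0.15 − (−0.75) = +0.60 V (n = 6).
Rearranging E = E° − (0.0592/n)·log Q gives log Q = 6(+0.60 − (+0.545))/0.0592 = 5.574.
For 3 Sn2+(aq) + 2 Cr(s) → 3 Sn(s) + 2 Cr3+(aq), the reaction quotient is Q = [Cr3+(aq)]^2 / [Sn2+(aq)]^3.
Isolating [Cr3+(aq)] in Q = 10^{5.574} yields log [Cr3+(aq)] = −2.233, i.e. 0.0058 M.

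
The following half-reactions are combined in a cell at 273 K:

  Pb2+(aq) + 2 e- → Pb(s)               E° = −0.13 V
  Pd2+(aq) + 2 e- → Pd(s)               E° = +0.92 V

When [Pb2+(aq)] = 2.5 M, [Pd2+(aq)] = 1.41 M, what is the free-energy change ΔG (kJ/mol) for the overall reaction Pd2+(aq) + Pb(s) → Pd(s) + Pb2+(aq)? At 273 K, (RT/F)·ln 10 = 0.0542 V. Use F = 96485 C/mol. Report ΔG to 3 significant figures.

With Pd²⁺/Pd reduced at the cathode, E°cell = +0.92 − (−0.13) = +1.05 V and n = 2.
Q = [Pb2+(aq)] / [Pd2+(aq)] = 1.77, so log Q = 0.249 and E = +1.05 − (0.0542/2)(0.249) = +1.0433 V.
Then ΔG = −nFE = −2 × 96485 × +1.0433 J/mol = −201 kJ/mol.

−201 kJ/mol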